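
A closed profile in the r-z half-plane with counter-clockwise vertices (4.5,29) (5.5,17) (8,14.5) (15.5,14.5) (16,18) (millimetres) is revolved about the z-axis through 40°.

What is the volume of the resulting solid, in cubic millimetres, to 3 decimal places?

Profile (r,z), 5 vertices: (4.5,29) (5.5,17) (8,14.5) (15.5,14.5) (16,18)
edge 0: (4.5,29)→(5.5,17)  cross = 4.5·17 − 5.5·29 = -83.0000; (r_i+r_j)·cross = 10·-83.0000 = -830.0000
edge 1: (5.5,17)→(8,14.5)  cross = 5.5·14.5 − 8·17 = -56.2500; (r_i+r_j)·cross = 13.5·-56.2500 = -759.3750
edge 2: (8,14.5)→(15.5,14.5)  cross = 8·14.5 − 15.5·14.5 = -108.7500; (r_i+r_j)·cross = 23.5·-108.7500 = -2555.6250
edge 3: (15.5,14.5)→(16,18)  cross = 15.5·18 − 16·14.5 = 47.0000; (r_i+r_j)·cross = 31.5·47.0000 = 1480.5000
edge 4: (16,18)→(4.5,29)  cross = 16·29 − 4.5·18 = 383.0000; (r_i+r_j)·cross = 20.5·383.0000 = 7851.5000
Σcross = 182.0000 → A = |Σcross|/2 = 91.0000 mm²
Σ(r_i+r_j)·cross = 5187.0000 → first moment M = |Σ|/6 = 864.5000
R_c = M/A = 864.5000/91.0000 = 9.5000 mm
θ = 40° = 0.698132 rad
V = θ·R_c·A = 0.698132·9.5000·91.0000 = 603.535 mm³

Volume = 603.535 mm³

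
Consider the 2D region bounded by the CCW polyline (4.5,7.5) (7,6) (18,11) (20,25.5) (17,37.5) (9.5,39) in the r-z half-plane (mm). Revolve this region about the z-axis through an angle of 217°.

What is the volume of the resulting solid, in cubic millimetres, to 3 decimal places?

Profile (r,z), 6 vertices: (4.5,7.5) (7,6) (18,11) (20,25.5) (17,37.5) (9.5,39)
edge 0: (4.5,7.5)→(7,6)  cross = 4.5·6 − 7·7.5 = -25.5000; (r_i+r_j)·cross = 11.5·-25.5000 = -293.2500
edge 1: (7,6)→(18,11)  cross = 7·11 − 18·6 = -31.0000; (r_i+r_j)·cross = 25·-31.0000 = -775.0000
edge 2: (18,11)→(20,25.5)  cross = 18·25.5 − 20·11 = 239.0000; (r_i+r_j)·cross = 38·239.0000 = 9082.0000
edge 3: (20,25.5)→(17,37.5)  cross = 20·37.5 − 17·25.5 = 316.5000; (r_i+r_j)·cross = 37·316.5000 = 11710.5000
edge 4: (17,37.5)→(9.5,39)  cross = 17·39 − 9.5·37.5 = 306.7500; (r_i+r_j)·cross = 26.5·306.7500 = 8128.8750
edge 5: (9.5,39)→(4.5,7.5)  cross = 9.5·7.5 − 4.5·39 = -104.2500; (r_i+r_j)·cross = 14·-104.2500 = -1459.5000
Σcross = 701.5000 → A = |Σcross|/2 = 350.7500 mm²
Σ(r_i+r_j)·cross = 26393.6250 → first moment M = |Σ|/6 = 4398.9375
R_c = M/A = 4398.9375/350.7500 = 12.5415 mm
θ = 217° = 3.787364 rad
V = θ·R_c·A = 3.787364·12.5415·350.7500 = 16660.380 mm³

Volume = 16660.380 mm³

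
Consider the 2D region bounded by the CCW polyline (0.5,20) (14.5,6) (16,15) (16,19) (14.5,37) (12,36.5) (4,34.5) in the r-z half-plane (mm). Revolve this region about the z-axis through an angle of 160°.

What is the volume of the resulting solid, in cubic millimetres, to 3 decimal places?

Volume = 8345.699 mm³

Profile (r,z), 7 vertices: (0.5,20) (14.5,6) (16,15) (16,19) (14.5,37) (12,36.5) (4,34.5)
edge 0: (0.5,20)→(14.5,6)  cross = 0.5·6 − 14.5·20 = -287.0000; (r_i+r_j)·cross = 15·-287.0000 = -4305.0000
edge 1: (14.5,6)→(16,15)  cross = 14.5·15 − 16·6 = 121.5000; (r_i+r_j)·cross = 30.5·121.5000 = 3705.7500
edge 2: (16,15)→(16,19)  cross = 16·19 − 16·15 = 64.0000; (r_i+r_j)·cross = 32·64.0000 = 2048.0000
edge 3: (16,19)→(14.5,37)  cross = 16·37 − 14.5·19 = 316.5000; (r_i+r_j)·cross = 30.5·316.5000 = 9653.2500
edge 4: (14.5,37)→(12,36.5)  cross = 14.5·36.5 − 12·37 = 85.2500; (r_i+r_j)·cross = 26.5·85.2500 = 2259.1250
edge 5: (12,36.5)→(4,34.5)  cross = 12·34.5 − 4·36.5 = 268.0000; (r_i+r_j)·cross = 16·268.0000 = 4288.0000
edge 6: (4,34.5)→(0.5,20)  cross = 4·20 − 0.5·34.5 = 62.7500; (r_i+r_j)·cross = 4.5·62.7500 = 282.3750
Σcross = 631.0000 → A = |Σcross|/2 = 315.5000 mm²
Σ(r_i+r_j)·cross = 17931.5000 → first moment M = |Σ|/6 = 2988.5833
R_c = M/A = 2988.5833/315.5000 = 9.4725 mm
θ = 160° = 2.792527 rad
V = θ·R_c·A = 2.792527·9.4725·315.5000 = 8345.699 mm³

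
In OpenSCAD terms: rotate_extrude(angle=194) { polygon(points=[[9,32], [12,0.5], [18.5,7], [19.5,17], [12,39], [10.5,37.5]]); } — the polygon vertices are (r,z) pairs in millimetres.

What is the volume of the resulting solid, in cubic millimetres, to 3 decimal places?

Profile (r,z), 6 vertices: (9,32) (12,0.5) (18.5,7) (19.5,17) (12,39) (10.5,37.5)
edge 0: (9,32)→(12,0.5)  cross = 9·0.5 − 12·32 = -379.5000; (r_i+r_j)·cross = 21·-379.5000 = -7969.5000
edge 1: (12,0.5)→(18.5,7)  cross = 12·7 − 18.5·0.5 = 74.7500; (r_i+r_j)·cross = 30.5·74.7500 = 2279.8750
edge 2: (18.5,7)→(19.5,17)  cross = 18.5·17 − 19.5·7 = 178.0000; (r_i+r_j)·cross = 38·178.0000 = 6764.0000
edge 3: (19.5,17)→(12,39)  cross = 19.5·39 − 12·17 = 556.5000; (r_i+r_j)·cross = 31.5·556.5000 = 17529.7500
edge 4: (12,39)→(10.5,37.5)  cross = 12·37.5 − 10.5·39 = 40.5000; (r_i+r_j)·cross = 22.5·40.5000 = 911.2500
edge 5: (10.5,37.5)→(9,32)  cross = 10.5·32 − 9·37.5 = -1.5000; (r_i+r_j)·cross = 19.5·-1.5000 = -29.2500
Σcross = 468.7500 → A = |Σcross|/2 = 234.3750 mm²
Σ(r_i+r_j)·cross = 19486.1250 → first moment M = |Σ|/6 = 3247.6875
R_c = M/A = 3247.6875/234.3750 = 13.8568 mm
θ = 194° = 3.385939 rad
V = θ·R_c·A = 3.385939·13.8568·234.3750 = 10996.471 mm³

Volume = 10996.471 mm³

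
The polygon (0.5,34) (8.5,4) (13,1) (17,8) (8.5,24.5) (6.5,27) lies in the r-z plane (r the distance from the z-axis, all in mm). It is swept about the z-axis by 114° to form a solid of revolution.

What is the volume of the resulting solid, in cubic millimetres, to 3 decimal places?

Volume = 3476.875 mm³

Profile (r,z), 6 vertices: (0.5,34) (8.5,4) (13,1) (17,8) (8.5,24.5) (6.5,27)
edge 0: (0.5,34)→(8.5,4)  cross = 0.5·4 − 8.5·34 = -287.0000; (r_i+r_j)·cross = 9·-287.0000 = -2583.0000
edge 1: (8.5,4)→(13,1)  cross = 8.5·1 − 13·4 = -43.5000; (r_i+r_j)·cross = 21.5·-43.5000 = -935.2500
edge 2: (13,1)→(17,8)  cross = 13·8 − 17·1 = 87.0000; (r_i+r_j)·cross = 30·87.0000 = 2610.0000
edge 3: (17,8)→(8.5,24.5)  cross = 17·24.5 − 8.5·8 = 348.5000; (r_i+r_j)·cross = 25.5·348.5000 = 8886.7500
edge 4: (8.5,24.5)→(6.5,27)  cross = 8.5·27 − 6.5·24.5 = 70.2500; (r_i+r_j)·cross = 15·70.2500 = 1053.7500
edge 5: (6.5,27)→(0.5,34)  cross = 6.5·34 − 0.5·27 = 207.5000; (r_i+r_j)·cross = 7·207.5000 = 1452.5000
Σcross = 382.7500 → A = |Σcross|/2 = 191.3750 mm²
Σ(r_i+r_j)·cross = 10484.7500 → first moment M = |Σ|/6 = 1747.4583
R_c = M/A = 1747.4583/191.3750 = 9.1311 mm
θ = 114° = 1.989675 rad
V = θ·R_c·A = 1.989675·9.1311·191.3750 = 3476.875 mm³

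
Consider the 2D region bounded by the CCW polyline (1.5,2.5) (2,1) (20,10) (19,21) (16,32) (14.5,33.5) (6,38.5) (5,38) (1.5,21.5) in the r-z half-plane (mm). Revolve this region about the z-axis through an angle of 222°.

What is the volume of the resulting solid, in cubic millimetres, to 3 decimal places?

Volume = 18488.851 mm³

Profile (r,z), 9 vertices: (1.5,2.5) (2,1) (20,10) (19,21) (16,32) (14.5,33.5) (6,38.5) (5,38) (1.5,21.5)
edge 0: (1.5,2.5)→(2,1)  cross = 1.5·1 − 2·2.5 = -3.5000; (r_i+r_j)·cross = 3.5·-3.5000 = -12.2500
edge 1: (2,1)→(20,10)  cross = 2·10 − 20·1 = 0.0000; (r_i+r_j)·cross = 22·0.0000 = 0.0000
edge 2: (20,10)→(19,21)  cross = 20·21 − 19·10 = 230.0000; (r_i+r_j)·cross = 39·230.0000 = 8970.0000
edge 3: (19,21)→(16,32)  cross = 19·32 − 16·21 = 272.0000; (r_i+r_j)·cross = 35·272.0000 = 9520.0000
edge 4: (16,32)→(14.5,33.5)  cross = 16·33.5 − 14.5·32 = 72.0000; (r_i+r_j)·cross = 30.5·72.0000 = 2196.0000
edge 5: (14.5,33.5)→(6,38.5)  cross = 14.5·38.5 − 6·33.5 = 357.2500; (r_i+r_j)·cross = 20.5·357.2500 = 7323.6250
edge 6: (6,38.5)→(5,38)  cross = 6·38 − 5·38.5 = 35.5000; (r_i+r_j)·cross = 11·35.5000 = 390.5000
edge 7: (5,38)→(1.5,21.5)  cross = 5·21.5 − 1.5·38 = 50.5000; (r_i+r_j)·cross = 6.5·50.5000 = 328.2500
edge 8: (1.5,21.5)→(1.5,2.5)  cross = 1.5·2.5 − 1.5·21.5 = -28.5000; (r_i+r_j)·cross = 3·-28.5000 = -85.5000
Σcross = 985.2500 → A = |Σcross|/2 = 492.6250 mm²
Σ(r_i+r_j)·cross = 28630.6250 → first moment M = |Σ|/6 = 4771.7708
R_c = M/A = 4771.7708/492.6250 = 9.6864 mm
θ = 222° = 3.874631 rad
V = θ·R_c·A = 3.874631·9.6864·492.6250 = 18488.851 mm³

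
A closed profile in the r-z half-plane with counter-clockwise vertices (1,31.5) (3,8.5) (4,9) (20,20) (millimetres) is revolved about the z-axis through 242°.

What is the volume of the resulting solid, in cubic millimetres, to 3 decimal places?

Profile (r,z), 4 vertices: (1,31.5) (3,8.5) (4,9) (20,20)
edge 0: (1,31.5)→(3,8.5)  cross = 1·8.5 − 3·31.5 = -86.0000; (r_i+r_j)·cross = 4·-86.0000 = -344.0000
edge 1: (3,8.5)→(4,9)  cross = 3·9 − 4·8.5 = -7.0000; (r_i+r_j)·cross = 7·-7.0000 = -49.0000
edge 2: (4,9)→(20,20)  cross = 4·20 − 20·9 = -100.0000; (r_i+r_j)·cross = 24·-100.0000 = -2400.0000
edge 3: (20,20)→(1,31.5)  cross = 20·31.5 − 1·20 = 610.0000; (r_i+r_j)·cross = 21·610.0000 = 12810.0000
Σcross = 417.0000 → A = |Σcross|/2 = 208.5000 mm²
Σ(r_i+r_j)·cross = 10017.0000 → first moment M = |Σ|/6 = 1669.5000
R_c = M/A = 1669.5000/208.5000 = 8.0072 mm
θ = 242° = 4.223697 rad
V = θ·R_c·A = 4.223697·8.0072·208.5000 = 7051.462 mm³

Volume = 7051.462 mm³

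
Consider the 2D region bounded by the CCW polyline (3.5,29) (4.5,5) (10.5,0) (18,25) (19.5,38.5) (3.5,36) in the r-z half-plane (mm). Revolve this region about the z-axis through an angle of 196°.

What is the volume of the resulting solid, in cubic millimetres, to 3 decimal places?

Profile (r,z), 6 vertices: (3.5,29) (4.5,5) (10.5,0) (18,25) (19.5,38.5) (3.5,36)
edge 0: (3.5,29)→(4.5,5)  cross = 3.5·5 − 4.5·29 = -113.0000; (r_i+r_j)·cross = 8·-113.0000 = -904.0000
edge 1: (4.5,5)→(10.5,0)  cross = 4.5·0 − 10.5·5 = -52.5000; (r_i+r_j)·cross = 15·-52.5000 = -787.5000
edge 2: (10.5,0)→(18,25)  cross = 10.5·25 − 18·0 = 262.5000; (r_i+r_j)·cross = 28.5·262.5000 = 7481.2500
edge 3: (18,25)→(19.5,38.5)  cross = 18·38.5 − 19.5·25 = 205.5000; (r_i+r_j)·cross = 37.5·205.5000 = 7706.2500
edge 4: (19.5,38.5)→(3.5,36)  cross = 19.5·36 − 3.5·38.5 = 567.2500; (r_i+r_j)·cross = 23·567.2500 = 13046.7500
edge 5: (3.5,36)→(3.5,29)  cross = 3.5·29 − 3.5·36 = -24.5000; (r_i+r_j)·cross = 7·-24.5000 = -171.5000
Σcross = 845.2500 → A = |Σcross|/2 = 422.6250 mm²
Σ(r_i+r_j)·cross = 26371.2500 → first moment M = |Σ|/6 = 4395.2083
R_c = M/A = 4395.2083/422.6250 = 10.3998 mm
θ = 196° = 3.420845 rad
V = θ·R_c·A = 3.420845·10.3998·422.6250 = 15035.328 mm³

Volume = 15035.328 mm³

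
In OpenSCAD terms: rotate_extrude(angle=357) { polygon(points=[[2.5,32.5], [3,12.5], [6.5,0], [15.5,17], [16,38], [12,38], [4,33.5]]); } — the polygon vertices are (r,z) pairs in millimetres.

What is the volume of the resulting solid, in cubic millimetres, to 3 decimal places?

Volume = 20600.018 mm³

Profile (r,z), 7 vertices: (2.5,32.5) (3,12.5) (6.5,0) (15.5,17) (16,38) (12,38) (4,33.5)
edge 0: (2.5,32.5)→(3,12.5)  cross = 2.5·12.5 − 3·32.5 = -66.2500; (r_i+r_j)·cross = 5.5·-66.2500 = -364.3750
edge 1: (3,12.5)→(6.5,0)  cross = 3·0 − 6.5·12.5 = -81.2500; (r_i+r_j)·cross = 9.5·-81.2500 = -771.8750
edge 2: (6.5,0)→(15.5,17)  cross = 6.5·17 − 15.5·0 = 110.5000; (r_i+r_j)·cross = 22·110.5000 = 2431.0000
edge 3: (15.5,17)→(16,38)  cross = 15.5·38 − 16·17 = 317.0000; (r_i+r_j)·cross = 31.5·317.0000 = 9985.5000
edge 4: (16,38)→(12,38)  cross = 16·38 − 12·38 = 152.0000; (r_i+r_j)·cross = 28·152.0000 = 4256.0000
edge 5: (12,38)→(4,33.5)  cross = 12·33.5 − 4·38 = 250.0000; (r_i+r_j)·cross = 16·250.0000 = 4000.0000
edge 6: (4,33.5)→(2.5,32.5)  cross = 4·32.5 − 2.5·33.5 = 46.2500; (r_i+r_j)·cross = 6.5·46.2500 = 300.6250
Σcross = 728.2500 → A = |Σcross|/2 = 364.1250 mm²
Σ(r_i+r_j)·cross = 19836.8750 → first moment M = |Σ|/6 = 3306.1458
R_c = M/A = 3306.1458/364.1250 = 9.0797 mm
θ = 357° = 6.230825 rad
V = θ·R_c·A = 6.230825·9.0797·364.1250 = 20600.018 mm³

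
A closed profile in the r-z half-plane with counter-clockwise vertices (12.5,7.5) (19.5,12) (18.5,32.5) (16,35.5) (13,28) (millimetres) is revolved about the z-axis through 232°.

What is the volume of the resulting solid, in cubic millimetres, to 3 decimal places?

Volume = 9214.632 mm³

Profile (r,z), 5 vertices: (12.5,7.5) (19.5,12) (18.5,32.5) (16,35.5) (13,28)
edge 0: (12.5,7.5)→(19.5,12)  cross = 12.5·12 − 19.5·7.5 = 3.7500; (r_i+r_j)·cross = 32·3.7500 = 120.0000
edge 1: (19.5,12)→(18.5,32.5)  cross = 19.5·32.5 − 18.5·12 = 411.7500; (r_i+r_j)·cross = 38·411.7500 = 15646.5000
edge 2: (18.5,32.5)→(16,35.5)  cross = 18.5·35.5 − 16·32.5 = 136.7500; (r_i+r_j)·cross = 34.5·136.7500 = 4717.8750
edge 3: (16,35.5)→(13,28)  cross = 16·28 − 13·35.5 = -13.5000; (r_i+r_j)·cross = 29·-13.5000 = -391.5000
edge 4: (13,28)→(12.5,7.5)  cross = 13·7.5 − 12.5·28 = -252.5000; (r_i+r_j)·cross = 25.5·-252.5000 = -6438.7500
Σcross = 286.2500 → A = |Σcross|/2 = 143.1250 mm²
Σ(r_i+r_j)·cross = 13654.1250 → first moment M = |Σ|/6 = 2275.6875
R_c = M/A = 2275.6875/143.1250 = 15.9000 mm
θ = 232° = 4.049164 rad
V = θ·R_c·A = 4.049164·15.9000·143.1250 = 9214.632 mm³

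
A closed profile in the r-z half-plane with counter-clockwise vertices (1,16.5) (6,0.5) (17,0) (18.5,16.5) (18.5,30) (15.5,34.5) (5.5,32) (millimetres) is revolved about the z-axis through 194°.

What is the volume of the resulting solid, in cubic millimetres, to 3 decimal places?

Profile (r,z), 7 vertices: (1,16.5) (6,0.5) (17,0) (18.5,16.5) (18.5,30) (15.5,34.5) (5.5,32)
edge 0: (1,16.5)→(6,0.5)  cross = 1·0.5 − 6·16.5 = -98.5000; (r_i+r_j)·cross = 7·-98.5000 = -689.5000
edge 1: (6,0.5)→(17,0)  cross = 6·0 − 17·0.5 = -8.5000; (r_i+r_j)·cross = 23·-8.5000 = -195.5000
edge 2: (17,0)→(18.5,16.5)  cross = 17·16.5 − 18.5·0 = 280.5000; (r_i+r_j)·cross = 35.5·280.5000 = 9957.7500
edge 3: (18.5,16.5)→(18.5,30)  cross = 18.5·30 − 18.5·16.5 = 249.7500; (r_i+r_j)·cross = 37·249.7500 = 9240.7500
edge 4: (18.5,30)→(15.5,34.5)  cross = 18.5·34.5 − 15.5·30 = 173.2500; (r_i+r_j)·cross = 34·173.2500 = 5890.5000
edge 5: (15.5,34.5)→(5.5,32)  cross = 15.5·32 − 5.5·34.5 = 306.2500; (r_i+r_j)·cross = 21·306.2500 = 6431.2500
edge 6: (5.5,32)→(1,16.5)  cross = 5.5·16.5 − 1·32 = 58.7500; (r_i+r_j)·cross = 6.5·58.7500 = 381.8750
Σcross = 961.5000 → A = |Σcross|/2 = 480.7500 mm²
Σ(r_i+r_j)·cross = 31017.1250 → first moment M = |Σ|/6 = 5169.5208
R_c = M/A = 5169.5208/480.7500 = 10.7530 mm
θ = 194° = 3.385939 rad
V = θ·R_c·A = 3.385939·10.7530·480.7500 = 17503.681 mm³

Volume = 17503.681 mm³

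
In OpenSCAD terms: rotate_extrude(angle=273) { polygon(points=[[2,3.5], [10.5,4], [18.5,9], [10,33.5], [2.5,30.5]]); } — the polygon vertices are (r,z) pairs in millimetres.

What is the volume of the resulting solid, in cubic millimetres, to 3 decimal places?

Volume = 14185.849 mm³

Profile (r,z), 5 vertices: (2,3.5) (10.5,4) (18.5,9) (10,33.5) (2.5,30.5)
edge 0: (2,3.5)→(10.5,4)  cross = 2·4 − 10.5·3.5 = -28.7500; (r_i+r_j)·cross = 12.5·-28.7500 = -359.3750
edge 1: (10.5,4)→(18.5,9)  cross = 10.5·9 − 18.5·4 = 20.5000; (r_i+r_j)·cross = 29·20.5000 = 594.5000
edge 2: (18.5,9)→(10,33.5)  cross = 18.5·33.5 − 10·9 = 529.7500; (r_i+r_j)·cross = 28.5·529.7500 = 15097.8750
edge 3: (10,33.5)→(2.5,30.5)  cross = 10·30.5 − 2.5·33.5 = 221.2500; (r_i+r_j)·cross = 12.5·221.2500 = 2765.6250
edge 4: (2.5,30.5)→(2,3.5)  cross = 2.5·3.5 − 2·30.5 = -52.2500; (r_i+r_j)·cross = 4.5·-52.2500 = -235.1250
Σcross = 690.5000 → A = |Σcross|/2 = 345.2500 mm²
Σ(r_i+r_j)·cross = 17863.5000 → first moment M = |Σ|/6 = 2977.2500
R_c = M/A = 2977.2500/345.2500 = 8.6235 mm
θ = 273° = 4.764749 rad
V = θ·R_c·A = 4.764749·8.6235·345.2500 = 14185.849 mm³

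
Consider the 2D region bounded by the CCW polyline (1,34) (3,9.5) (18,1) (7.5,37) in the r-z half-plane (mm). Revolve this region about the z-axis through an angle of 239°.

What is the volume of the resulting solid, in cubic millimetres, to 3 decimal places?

Profile (r,z), 4 vertices: (1,34) (3,9.5) (18,1) (7.5,37)
edge 0: (1,34)→(3,9.5)  cross = 1·9.5 − 3·34 = -92.5000; (r_i+r_j)·cross = 4·-92.5000 = -370.0000
edge 1: (3,9.5)→(18,1)  cross = 3·1 − 18·9.5 = -168.0000; (r_i+r_j)·cross = 21·-168.0000 = -3528.0000
edge 2: (18,1)→(7.5,37)  cross = 18·37 − 7.5·1 = 658.5000; (r_i+r_j)·cross = 25.5·658.5000 = 16791.7500
edge 3: (7.5,37)→(1,34)  cross = 7.5·34 − 1·37 = 218.0000; (r_i+r_j)·cross = 8.5·218.0000 = 1853.0000
Σcross = 616.0000 → A = |Σcross|/2 = 308.0000 mm²
Σ(r_i+r_j)·cross = 14746.7500 → first moment M = |Σ|/6 = 2457.7917
R_c = M/A = 2457.7917/308.0000 = 7.9798 mm
θ = 239° = 4.171337 rad
V = θ·R_c·A = 4.171337·7.9798·308.0000 = 10252.277 mm³

Volume = 10252.277 mm³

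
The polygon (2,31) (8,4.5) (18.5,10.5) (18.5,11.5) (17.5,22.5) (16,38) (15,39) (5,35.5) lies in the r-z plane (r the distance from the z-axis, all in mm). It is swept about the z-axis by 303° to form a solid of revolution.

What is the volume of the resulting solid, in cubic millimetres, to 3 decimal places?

Profile (r,z), 8 vertices: (2,31) (8,4.5) (18.5,10.5) (18.5,11.5) (17.5,22.5) (16,38) (15,39) (5,35.5)
edge 0: (2,31)→(8,4.5)  cross = 2·4.5 − 8·31 = -239.0000; (r_i+r_j)·cross = 10·-239.0000 = -2390.0000
edge 1: (8,4.5)→(18.5,10.5)  cross = 8·10.5 − 18.5·4.5 = 0.7500; (r_i+r_j)·cross = 26.5·0.7500 = 19.8750
edge 2: (18.5,10.5)→(18.5,11.5)  cross = 18.5·11.5 − 18.5·10.5 = 18.5000; (r_i+r_j)·cross = 37·18.5000 = 684.5000
edge 3: (18.5,11.5)→(17.5,22.5)  cross = 18.5·22.5 − 17.5·11.5 = 215.0000; (r_i+r_j)·cross = 36·215.0000 = 7740.0000
edge 4: (17.5,22.5)→(16,38)  cross = 17.5·38 − 16·22.5 = 305.0000; (r_i+r_j)·cross = 33.5·305.0000 = 10217.5000
edge 5: (16,38)→(15,39)  cross = 16·39 − 15·38 = 54.0000; (r_i+r_j)·cross = 31·54.0000 = 1674.0000
edge 6: (15,39)→(5,35.5)  cross = 15·35.5 − 5·39 = 337.5000; (r_i+r_j)·cross = 20·337.5000 = 6750.0000
edge 7: (5,35.5)→(2,31)  cross = 5·31 − 2·35.5 = 84.0000; (r_i+r_j)·cross = 7·84.0000 = 588.0000
Σcross = 775.7500 → A = |Σcross|/2 = 387.8750 mm²
Σ(r_i+r_j)·cross = 25283.8750 → first moment M = |Σ|/6 = 4213.9792
R_c = M/A = 4213.9792/387.8750 = 10.8643 mm
θ = 303° = 5.288348 rad
V = θ·R_c·A = 5.288348·10.8643·387.8750 = 22284.987 mm³

Volume = 22284.987 mm³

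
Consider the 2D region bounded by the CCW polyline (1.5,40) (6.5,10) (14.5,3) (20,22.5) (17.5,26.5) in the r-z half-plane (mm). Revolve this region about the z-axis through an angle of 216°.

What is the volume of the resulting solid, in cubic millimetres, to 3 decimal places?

Profile (r,z), 5 vertices: (1.5,40) (6.5,10) (14.5,3) (20,22.5) (17.5,26.5)
edge 0: (1.5,40)→(6.5,10)  cross = 1.5·10 − 6.5·40 = -245.0000; (r_i+r_j)·cross = 8·-245.0000 = -1960.0000
edge 1: (6.5,10)→(14.5,3)  cross = 6.5·3 − 14.5·10 = -125.5000; (r_i+r_j)·cross = 21·-125.5000 = -2635.5000
edge 2: (14.5,3)→(20,22.5)  cross = 14.5·22.5 − 20·3 = 266.2500; (r_i+r_j)·cross = 34.5·266.2500 = 9185.6250
edge 3: (20,22.5)→(17.5,26.5)  cross = 20·26.5 − 17.5·22.5 = 136.2500; (r_i+r_j)·cross = 37.5·136.2500 = 5109.3750
edge 4: (17.5,26.5)→(1.5,40)  cross = 17.5·40 − 1.5·26.5 = 660.2500; (r_i+r_j)·cross = 19·660.2500 = 12544.7500
Σcross = 692.2500 → A = |Σcross|/2 = 346.1250 mm²
Σ(r_i+r_j)·cross = 22244.2500 → first moment M = |Σ|/6 = 3707.3750
R_c = M/A = 3707.3750/346.1250 = 10.7111 mm
θ = 216° = 3.769911 rad
V = θ·R_c·A = 3.769911·10.7111·346.1250 = 13976.474 mm³

Volume = 13976.474 mm³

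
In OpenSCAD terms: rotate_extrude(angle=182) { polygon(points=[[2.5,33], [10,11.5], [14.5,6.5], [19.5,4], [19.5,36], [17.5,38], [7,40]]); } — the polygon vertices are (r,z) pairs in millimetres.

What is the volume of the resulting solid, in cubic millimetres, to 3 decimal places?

Profile (r,z), 7 vertices: (2.5,33) (10,11.5) (14.5,6.5) (19.5,4) (19.5,36) (17.5,38) (7,40)
edge 0: (2.5,33)→(10,11.5)  cross = 2.5·11.5 − 10·33 = -301.2500; (r_i+r_j)·cross = 12.5·-301.2500 = -3765.6250
edge 1: (10,11.5)→(14.5,6.5)  cross = 10·6.5 − 14.5·11.5 = -101.7500; (r_i+r_j)·cross = 24.5·-101.7500 = -2492.8750
edge 2: (14.5,6.5)→(19.5,4)  cross = 14.5·4 − 19.5·6.5 = -68.7500; (r_i+r_j)·cross = 34·-68.7500 = -2337.5000
edge 3: (19.5,4)→(19.5,36)  cross = 19.5·36 − 19.5·4 = 624.0000; (r_i+r_j)·cross = 39·624.0000 = 24336.0000
edge 4: (19.5,36)→(17.5,38)  cross = 19.5·38 − 17.5·36 = 111.0000; (r_i+r_j)·cross = 37·111.0000 = 4107.0000
edge 5: (17.5,38)→(7,40)  cross = 17.5·40 − 7·38 = 434.0000; (r_i+r_j)·cross = 24.5·434.0000 = 10633.0000
edge 6: (7,40)→(2.5,33)  cross = 7·33 − 2.5·40 = 131.0000; (r_i+r_j)·cross = 9.5·131.0000 = 1244.5000
Σcross = 828.2500 → A = |Σcross|/2 = 414.1250 mm²
Σ(r_i+r_j)·cross = 31724.5000 → first moment M = |Σ|/6 = 5287.4167
R_c = M/A = 5287.4167/414.1250 = 12.7677 mm
θ = 182° = 3.176499 rad
V = θ·R_c·A = 3.176499·12.7677·414.1250 = 16795.475 mm³

Volume = 16795.475 mm³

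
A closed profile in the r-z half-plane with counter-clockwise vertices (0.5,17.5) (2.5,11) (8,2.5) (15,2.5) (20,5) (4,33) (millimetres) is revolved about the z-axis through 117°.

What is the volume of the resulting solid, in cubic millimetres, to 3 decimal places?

Volume = 5139.165 mm³

Profile (r,z), 6 vertices: (0.5,17.5) (2.5,11) (8,2.5) (15,2.5) (20,5) (4,33)
edge 0: (0.5,17.5)→(2.5,11)  cross = 0.5·11 − 2.5·17.5 = -38.2500; (r_i+r_j)·cross = 3·-38.2500 = -114.7500
edge 1: (2.5,11)→(8,2.5)  cross = 2.5·2.5 − 8·11 = -81.7500; (r_i+r_j)·cross = 10.5·-81.7500 = -858.3750
edge 2: (8,2.5)→(15,2.5)  cross = 8·2.5 − 15·2.5 = -17.5000; (r_i+r_j)·cross = 23·-17.5000 = -402.5000
edge 3: (15,2.5)→(20,5)  cross = 15·5 − 20·2.5 = 25.0000; (r_i+r_j)·cross = 35·25.0000 = 875.0000
edge 4: (20,5)→(4,33)  cross = 20·33 − 4·5 = 640.0000; (r_i+r_j)·cross = 24·640.0000 = 15360.0000
edge 5: (4,33)→(0.5,17.5)  cross = 4·17.5 − 0.5·33 = 53.5000; (r_i+r_j)·cross = 4.5·53.5000 = 240.7500
Σcross = 581.0000 → A = |Σcross|/2 = 290.5000 mm²
Σ(r_i+r_j)·cross = 15100.1250 → first moment M = |Σ|/6 = 2516.6875
R_c = M/A = 2516.6875/290.5000 = 8.6633 mm
θ = 117° = 2.042035 rad
V = θ·R_c·A = 2.042035·8.6633·290.5000 = 5139.165 mm³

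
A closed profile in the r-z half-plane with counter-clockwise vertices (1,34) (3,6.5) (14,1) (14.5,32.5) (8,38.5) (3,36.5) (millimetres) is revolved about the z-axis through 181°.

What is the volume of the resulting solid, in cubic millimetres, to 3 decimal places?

Volume = 10314.482 mm³

Profile (r,z), 6 vertices: (1,34) (3,6.5) (14,1) (14.5,32.5) (8,38.5) (3,36.5)
edge 0: (1,34)→(3,6.5)  cross = 1·6.5 − 3·34 = -95.5000; (r_i+r_j)·cross = 4·-95.5000 = -382.0000
edge 1: (3,6.5)→(14,1)  cross = 3·1 − 14·6.5 = -88.0000; (r_i+r_j)·cross = 17·-88.0000 = -1496.0000
edge 2: (14,1)→(14.5,32.5)  cross = 14·32.5 − 14.5·1 = 440.5000; (r_i+r_j)·cross = 28.5·440.5000 = 12554.2500
edge 3: (14.5,32.5)→(8,38.5)  cross = 14.5·38.5 − 8·32.5 = 298.2500; (r_i+r_j)·cross = 22.5·298.2500 = 6710.6250
edge 4: (8,38.5)→(3,36.5)  cross = 8·36.5 − 3·38.5 = 176.5000; (r_i+r_j)·cross = 11·176.5000 = 1941.5000
edge 5: (3,36.5)→(1,34)  cross = 3·34 − 1·36.5 = 65.5000; (r_i+r_j)·cross = 4·65.5000 = 262.0000
Σcross = 797.2500 → A = |Σcross|/2 = 398.6250 mm²
Σ(r_i+r_j)·cross = 19590.3750 → first moment M = |Σ|/6 = 3265.0625
R_c = M/A = 3265.0625/398.6250 = 8.1908 mm
θ = 181° = 3.159046 rad
V = θ·R_c·A = 3.159046·8.1908·398.6250 = 10314.482 mm³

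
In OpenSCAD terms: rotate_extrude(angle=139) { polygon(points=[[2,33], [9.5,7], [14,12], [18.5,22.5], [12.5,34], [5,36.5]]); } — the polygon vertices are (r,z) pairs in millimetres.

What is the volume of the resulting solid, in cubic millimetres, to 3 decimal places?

Profile (r,z), 6 vertices: (2,33) (9.5,7) (14,12) (18.5,22.5) (12.5,34) (5,36.5)
edge 0: (2,33)→(9.5,7)  cross = 2·7 − 9.5·33 = -299.5000; (r_i+r_j)·cross = 11.5·-299.5000 = -3444.2500
edge 1: (9.5,7)→(14,12)  cross = 9.5·12 − 14·7 = 16.0000; (r_i+r_j)·cross = 23.5·16.0000 = 376.0000
edge 2: (14,12)→(18.5,22.5)  cross = 14·22.5 − 18.5·12 = 93.0000; (r_i+r_j)·cross = 32.5·93.0000 = 3022.5000
edge 3: (18.5,22.5)→(12.5,34)  cross = 18.5·34 − 12.5·22.5 = 347.7500; (r_i+r_j)·cross = 31·347.7500 = 10780.2500
edge 4: (12.5,34)→(5,36.5)  cross = 12.5·36.5 − 5·34 = 286.2500; (r_i+r_j)·cross = 17.5·286.2500 = 5009.3750
edge 5: (5,36.5)→(2,33)  cross = 5·33 − 2·36.5 = 92.0000; (r_i+r_j)·cross = 7·92.0000 = 644.0000
Σcross = 535.5000 → A = |Σcross|/2 = 267.7500 mm²
Σ(r_i+r_j)·cross = 16387.8750 → first moment M = |Σ|/6 = 2731.3125
R_c = M/A = 2731.3125/267.7500 = 10.2010 mm
θ = 139° = 2.426008 rad
V = θ·R_c·A = 2.426008·10.2010·267.7500 = 6626.185 mm³

Volume = 6626.185 mm³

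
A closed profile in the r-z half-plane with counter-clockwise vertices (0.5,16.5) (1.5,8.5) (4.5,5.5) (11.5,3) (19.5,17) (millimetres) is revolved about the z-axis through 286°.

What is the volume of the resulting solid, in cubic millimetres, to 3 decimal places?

Profile (r,z), 5 vertices: (0.5,16.5) (1.5,8.5) (4.5,5.5) (11.5,3) (19.5,17)
edge 0: (0.5,16.5)→(1.5,8.5)  cross = 0.5·8.5 − 1.5·16.5 = -20.5000; (r_i+r_j)·cross = 2·-20.5000 = -41.0000
edge 1: (1.5,8.5)→(4.5,5.5)  cross = 1.5·5.5 − 4.5·8.5 = -30.0000; (r_i+r_j)·cross = 6·-30.0000 = -180.0000
edge 2: (4.5,5.5)→(11.5,3)  cross = 4.5·3 − 11.5·5.5 = -49.7500; (r_i+r_j)·cross = 16·-49.7500 = -796.0000
edge 3: (11.5,3)→(19.5,17)  cross = 11.5·17 − 19.5·3 = 137.0000; (r_i+r_j)·cross = 31·137.0000 = 4247.0000
edge 4: (19.5,17)→(0.5,16.5)  cross = 19.5·16.5 − 0.5·17 = 313.2500; (r_i+r_j)·cross = 20·313.2500 = 6265.0000
Σcross = 350.0000 → A = |Σcross|/2 = 175.0000 mm²
Σ(r_i+r_j)·cross = 9495.0000 → first moment M = |Σ|/6 = 1582.5000
R_c = M/A = 1582.5000/175.0000 = 9.0429 mm
θ = 286° = 4.991642 rad
V = θ·R_c·A = 4.991642·9.0429·175.0000 = 7899.273 mm³

Volume = 7899.273 mm³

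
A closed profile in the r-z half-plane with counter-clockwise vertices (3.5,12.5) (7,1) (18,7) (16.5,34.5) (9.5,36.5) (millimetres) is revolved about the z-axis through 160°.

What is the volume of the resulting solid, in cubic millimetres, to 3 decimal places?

Profile (r,z), 5 vertices: (3.5,12.5) (7,1) (18,7) (16.5,34.5) (9.5,36.5)
edge 0: (3.5,12.5)→(7,1)  cross = 3.5·1 − 7·12.5 = -84.0000; (r_i+r_j)·cross = 10.5·-84.0000 = -882.0000
edge 1: (7,1)→(18,7)  cross = 7·7 − 18·1 = 31.0000; (r_i+r_j)·cross = 25·31.0000 = 775.0000
edge 2: (18,7)→(16.5,34.5)  cross = 18·34.5 − 16.5·7 = 505.5000; (r_i+r_j)·cross = 34.5·505.5000 = 17439.7500
edge 3: (16.5,34.5)→(9.5,36.5)  cross = 16.5·36.5 − 9.5·34.5 = 274.5000; (r_i+r_j)·cross = 26·274.5000 = 7137.0000
edge 4: (9.5,36.5)→(3.5,12.5)  cross = 9.5·12.5 − 3.5·36.5 = -9.0000; (r_i+r_j)·cross = 13·-9.0000 = -117.0000
Σcross = 718.0000 → A = |Σcross|/2 = 359.0000 mm²
Σ(r_i+r_j)·cross = 24352.7500 → first moment M = |Σ|/6 = 4058.7917
R_c = M/A = 4058.7917/359.0000 = 11.3058 mm
θ = 160° = 2.792527 rad
V = θ·R_c·A = 2.792527·11.3058·359.0000 = 11334.285 mm³

Volume = 11334.285 mm³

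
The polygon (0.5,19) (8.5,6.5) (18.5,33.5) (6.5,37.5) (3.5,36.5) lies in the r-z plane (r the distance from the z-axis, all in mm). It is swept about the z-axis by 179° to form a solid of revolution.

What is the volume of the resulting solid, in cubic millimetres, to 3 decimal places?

Volume = 8419.686 mm³

Profile (r,z), 5 vertices: (0.5,19) (8.5,6.5) (18.5,33.5) (6.5,37.5) (3.5,36.5)
edge 0: (0.5,19)→(8.5,6.5)  cross = 0.5·6.5 − 8.5·19 = -158.2500; (r_i+r_j)·cross = 9·-158.2500 = -1424.2500
edge 1: (8.5,6.5)→(18.5,33.5)  cross = 8.5·33.5 − 18.5·6.5 = 164.5000; (r_i+r_j)·cross = 27·164.5000 = 4441.5000
edge 2: (18.5,33.5)→(6.5,37.5)  cross = 18.5·37.5 − 6.5·33.5 = 476.0000; (r_i+r_j)·cross = 25·476.0000 = 11900.0000
edge 3: (6.5,37.5)→(3.5,36.5)  cross = 6.5·36.5 − 3.5·37.5 = 106.0000; (r_i+r_j)·cross = 10·106.0000 = 1060.0000
edge 4: (3.5,36.5)→(0.5,19)  cross = 3.5·19 − 0.5·36.5 = 48.2500; (r_i+r_j)·cross = 4·48.2500 = 193.0000
Σcross = 636.5000 → A = |Σcross|/2 = 318.2500 mm²
Σ(r_i+r_j)·cross = 16170.2500 → first moment M = |Σ|/6 = 2695.0417
R_c = M/A = 2695.0417/318.2500 = 8.4683 mm
θ = 179° = 3.124139 rad
V = θ·R_c·A = 3.124139·8.4683·318.2500 = 8419.686 mm³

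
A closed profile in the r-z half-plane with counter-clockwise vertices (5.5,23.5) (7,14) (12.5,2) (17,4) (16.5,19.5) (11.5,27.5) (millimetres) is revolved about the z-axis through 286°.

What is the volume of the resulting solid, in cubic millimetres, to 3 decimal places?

Profile (r,z), 6 vertices: (5.5,23.5) (7,14) (12.5,2) (17,4) (16.5,19.5) (11.5,27.5)
edge 0: (5.5,23.5)→(7,14)  cross = 5.5·14 − 7·23.5 = -87.5000; (r_i+r_j)·cross = 12.5·-87.5000 = -1093.7500
edge 1: (7,14)→(12.5,2)  cross = 7·2 − 12.5·14 = -161.0000; (r_i+r_j)·cross = 19.5·-161.0000 = -3139.5000
edge 2: (12.5,2)→(17,4)  cross = 12.5·4 − 17·2 = 16.0000; (r_i+r_j)·cross = 29.5·16.0000 = 472.0000
edge 3: (17,4)→(16.5,19.5)  cross = 17·19.5 − 16.5·4 = 265.5000; (r_i+r_j)·cross = 33.5·265.5000 = 8894.2500
edge 4: (16.5,19.5)→(11.5,27.5)  cross = 16.5·27.5 − 11.5·19.5 = 229.5000; (r_i+r_j)·cross = 28·229.5000 = 6426.0000
edge 5: (11.5,27.5)→(5.5,23.5)  cross = 11.5·23.5 − 5.5·27.5 = 119.0000; (r_i+r_j)·cross = 17·119.0000 = 2023.0000
Σcross = 381.5000 → A = |Σcross|/2 = 190.7500 mm²
Σ(r_i+r_j)·cross = 13582.0000 → first moment M = |Σ|/6 = 2263.6667
R_c = M/A = 2263.6667/190.7500 = 11.8672 mm
θ = 286° = 4.991642 rad
V = θ·R_c·A = 4.991642·11.8672·190.7500 = 11299.413 mm³

Volume = 11299.413 mm³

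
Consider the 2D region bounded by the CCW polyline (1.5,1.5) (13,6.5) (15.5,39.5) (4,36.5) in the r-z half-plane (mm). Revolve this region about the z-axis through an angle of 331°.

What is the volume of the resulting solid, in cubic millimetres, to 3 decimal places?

Profile (r,z), 4 vertices: (1.5,1.5) (13,6.5) (15.5,39.5) (4,36.5)
edge 0: (1.5,1.5)→(13,6.5)  cross = 1.5·6.5 − 13·1.5 = -9.7500; (r_i+r_j)·cross = 14.5·-9.7500 = -141.3750
edge 1: (13,6.5)→(15.5,39.5)  cross = 13·39.5 − 15.5·6.5 = 412.7500; (r_i+r_j)·cross = 28.5·412.7500 = 11763.3750
edge 2: (15.5,39.5)→(4,36.5)  cross = 15.5·36.5 − 4·39.5 = 407.7500; (r_i+r_j)·cross = 19.5·407.7500 = 7951.1250
edge 3: (4,36.5)→(1.5,1.5)  cross = 4·1.5 − 1.5·36.5 = -48.7500; (r_i+r_j)·cross = 5.5·-48.7500 = -268.1250
Σcross = 762.0000 → A = |Σcross|/2 = 381.0000 mm²
Σ(r_i+r_j)·cross = 19305.0000 → first moment M = |Σ|/6 = 3217.5000
R_c = M/A = 3217.5000/381.0000 = 8.4449 mm
θ = 331° = 5.777040 rad
V = θ·R_c·A = 5.777040·8.4449·381.0000 = 18587.626 mm³

Volume = 18587.626 mm³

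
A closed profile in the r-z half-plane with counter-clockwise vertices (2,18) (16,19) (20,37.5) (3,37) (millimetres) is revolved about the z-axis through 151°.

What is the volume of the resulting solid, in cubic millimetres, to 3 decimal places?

Profile (r,z), 4 vertices: (2,18) (16,19) (20,37.5) (3,37)
edge 0: (2,18)→(16,19)  cross = 2·19 − 16·18 = -250.0000; (r_i+r_j)·cross = 18·-250.0000 = -4500.0000
edge 1: (16,19)→(20,37.5)  cross = 16·37.5 − 20·19 = 220.0000; (r_i+r_j)·cross = 36·220.0000 = 7920.0000
edge 2: (20,37.5)→(3,37)  cross = 20·37 − 3·37.5 = 627.5000; (r_i+r_j)·cross = 23·627.5000 = 14432.5000
edge 3: (3,37)→(2,18)  cross = 3·18 − 2·37 = -20.0000; (r_i+r_j)·cross = 5·-20.0000 = -100.0000
Σcross = 577.5000 → A = |Σcross|/2 = 288.7500 mm²
Σ(r_i+r_j)·cross = 17752.5000 → first moment M = |Σ|/6 = 2958.7500
R_c = M/A = 2958.7500/288.7500 = 10.2468 mm
θ = 151° = 2.635447 rad
V = θ·R_c·A = 2.635447·10.2468·288.7500 = 7797.629 mm³

Volume = 7797.629 mm³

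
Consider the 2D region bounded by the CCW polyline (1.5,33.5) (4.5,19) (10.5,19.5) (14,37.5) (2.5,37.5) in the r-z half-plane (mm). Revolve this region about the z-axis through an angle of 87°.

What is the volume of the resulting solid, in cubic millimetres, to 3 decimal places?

Volume = 1967.451 mm³

Profile (r,z), 5 vertices: (1.5,33.5) (4.5,19) (10.5,19.5) (14,37.5) (2.5,37.5)
edge 0: (1.5,33.5)→(4.5,19)  cross = 1.5·19 − 4.5·33.5 = -122.2500; (r_i+r_j)·cross = 6·-122.2500 = -733.5000
edge 1: (4.5,19)→(10.5,19.5)  cross = 4.5·19.5 − 10.5·19 = -111.7500; (r_i+r_j)·cross = 15·-111.7500 = -1676.2500
edge 2: (10.5,19.5)→(14,37.5)  cross = 10.5·37.5 − 14·19.5 = 120.7500; (r_i+r_j)·cross = 24.5·120.7500 = 2958.3750
edge 3: (14,37.5)→(2.5,37.5)  cross = 14·37.5 − 2.5·37.5 = 431.2500; (r_i+r_j)·cross = 16.5·431.2500 = 7115.6250
edge 4: (2.5,37.5)→(1.5,33.5)  cross = 2.5·33.5 − 1.5·37.5 = 27.5000; (r_i+r_j)·cross = 4·27.5000 = 110.0000
Σcross = 345.5000 → A = |Σcross|/2 = 172.7500 mm²
Σ(r_i+r_j)·cross = 7774.2500 → first moment M = |Σ|/6 = 1295.7083
R_c = M/A = 1295.7083/172.7500 = 7.5005 mm
θ = 87° = 1.518436 rad
V = θ·R_c·A = 1.518436·7.5005·172.7500 = 1967.451 mm³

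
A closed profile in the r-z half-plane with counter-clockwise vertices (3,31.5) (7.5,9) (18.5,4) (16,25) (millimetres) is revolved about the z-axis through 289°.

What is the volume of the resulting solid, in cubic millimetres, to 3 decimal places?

Profile (r,z), 4 vertices: (3,31.5) (7.5,9) (18.5,4) (16,25)
edge 0: (3,31.5)→(7.5,9)  cross = 3·9 − 7.5·31.5 = -209.2500; (r_i+r_j)·cross = 10.5·-209.2500 = -2197.1250
edge 1: (7.5,9)→(18.5,4)  cross = 7.5·4 − 18.5·9 = -136.5000; (r_i+r_j)·cross = 26·-136.5000 = -3549.0000
edge 2: (18.5,4)→(16,25)  cross = 18.5·25 − 16·4 = 398.5000; (r_i+r_j)·cross = 34.5·398.5000 = 13748.2500
edge 3: (16,25)→(3,31.5)  cross = 16·31.5 − 3·25 = 429.0000; (r_i+r_j)·cross = 19·429.0000 = 8151.0000
Σcross = 481.7500 → A = |Σcross|/2 = 240.8750 mm²
Σ(r_i+r_j)·cross = 16153.1250 → first moment M = |Σ|/6 = 2692.1875
R_c = M/A = 2692.1875/240.8750 = 11.1767 mm
θ = 289° = 5.044002 rad
V = θ·R_c·A = 5.044002·11.1767·240.8750 = 13579.398 mm³

Volume = 13579.398 mm³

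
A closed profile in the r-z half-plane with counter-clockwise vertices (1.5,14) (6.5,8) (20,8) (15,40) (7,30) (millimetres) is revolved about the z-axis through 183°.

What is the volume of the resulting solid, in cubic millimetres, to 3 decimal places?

Volume = 13040.110 mm³

Profile (r,z), 5 vertices: (1.5,14) (6.5,8) (20,8) (15,40) (7,30)
edge 0: (1.5,14)→(6.5,8)  cross = 1.5·8 − 6.5·14 = -79.0000; (r_i+r_j)·cross = 8·-79.0000 = -632.0000
edge 1: (6.5,8)→(20,8)  cross = 6.5·8 − 20·8 = -108.0000; (r_i+r_j)·cross = 26.5·-108.0000 = -2862.0000
edge 2: (20,8)→(15,40)  cross = 20·40 − 15·8 = 680.0000; (r_i+r_j)·cross = 35·680.0000 = 23800.0000
edge 3: (15,40)→(7,30)  cross = 15·30 − 7·40 = 170.0000; (r_i+r_j)·cross = 22·170.0000 = 3740.0000
edge 4: (7,30)→(1.5,14)  cross = 7·14 − 1.5·30 = 53.0000; (r_i+r_j)·cross = 8.5·53.0000 = 450.5000
Σcross = 716.0000 → A = |Σcross|/2 = 358.0000 mm²
Σ(r_i+r_j)·cross = 24496.5000 → first moment M = |Σ|/6 = 4082.7500
R_c = M/A = 4082.7500/358.0000 = 11.4043 mm
θ = 183° = 3.193953 rad
V = θ·R_c·A = 3.193953·11.4043·358.0000 = 13040.110 mm³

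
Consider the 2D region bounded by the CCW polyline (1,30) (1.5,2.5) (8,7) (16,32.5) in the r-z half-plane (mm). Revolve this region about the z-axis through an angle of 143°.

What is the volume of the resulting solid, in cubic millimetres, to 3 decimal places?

Volume = 4560.281 mm³

Profile (r,z), 4 vertices: (1,30) (1.5,2.5) (8,7) (16,32.5)
edge 0: (1,30)→(1.5,2.5)  cross = 1·2.5 − 1.5·30 = -42.5000; (r_i+r_j)·cross = 2.5·-42.5000 = -106.2500
edge 1: (1.5,2.5)→(8,7)  cross = 1.5·7 − 8·2.5 = -9.5000; (r_i+r_j)·cross = 9.5·-9.5000 = -90.2500
edge 2: (8,7)→(16,32.5)  cross = 8·32.5 − 16·7 = 148.0000; (r_i+r_j)·cross = 24·148.0000 = 3552.0000
edge 3: (16,32.5)→(1,30)  cross = 16·30 − 1·32.5 = 447.5000; (r_i+r_j)·cross = 17·447.5000 = 7607.5000
Σcross = 543.5000 → A = |Σcross|/2 = 271.7500 mm²
Σ(r_i+r_j)·cross = 10963.0000 → first moment M = |Σ|/6 = 1827.1667
R_c = M/A = 1827.1667/271.7500 = 6.7237 mm
θ = 143° = 2.495821 rad
V = θ·R_c·A = 2.495821·6.7237·271.7500 = 4560.281 mm³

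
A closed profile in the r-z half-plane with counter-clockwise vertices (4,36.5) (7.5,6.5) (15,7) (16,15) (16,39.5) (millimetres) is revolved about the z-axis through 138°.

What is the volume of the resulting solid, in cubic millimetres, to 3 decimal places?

Volume = 8311.670 mm³

Profile (r,z), 5 vertices: (4,36.5) (7.5,6.5) (15,7) (16,15) (16,39.5)
edge 0: (4,36.5)→(7.5,6.5)  cross = 4·6.5 − 7.5·36.5 = -247.7500; (r_i+r_j)·cross = 11.5·-247.7500 = -2849.1250
edge 1: (7.5,6.5)→(15,7)  cross = 7.5·7 − 15·6.5 = -45.0000; (r_i+r_j)·cross = 22.5·-45.0000 = -1012.5000
edge 2: (15,7)→(16,15)  cross = 15·15 − 16·7 = 113.0000; (r_i+r_j)·cross = 31·113.0000 = 3503.0000
edge 3: (16,15)→(16,39.5)  cross = 16·39.5 − 16·15 = 392.0000; (r_i+r_j)·cross = 32·392.0000 = 12544.0000
edge 4: (16,39.5)→(4,36.5)  cross = 16·36.5 − 4·39.5 = 426.0000; (r_i+r_j)·cross = 20·426.0000 = 8520.0000
Σcross = 638.2500 → A = |Σcross|/2 = 319.1250 mm²
Σ(r_i+r_j)·cross = 20705.3750 → first moment M = |Σ|/6 = 3450.8958
R_c = M/A = 3450.8958/319.1250 = 10.8136 mm
θ = 138° = 2.408554 rad
V = θ·R_c·A = 2.408554·10.8136·319.1250 = 8311.670 mm³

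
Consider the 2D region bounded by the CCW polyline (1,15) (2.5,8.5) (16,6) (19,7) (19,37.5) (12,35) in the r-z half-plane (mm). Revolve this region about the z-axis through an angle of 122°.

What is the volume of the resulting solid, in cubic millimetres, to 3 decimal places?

Profile (r,z), 6 vertices: (1,15) (2.5,8.5) (16,6) (19,7) (19,37.5) (12,35)
edge 0: (1,15)→(2.5,8.5)  cross = 1·8.5 − 2.5·15 = -29.0000; (r_i+r_j)·cross = 3.5·-29.0000 = -101.5000
edge 1: (2.5,8.5)→(16,6)  cross = 2.5·6 − 16·8.5 = -121.0000; (r_i+r_j)·cross = 18.5·-121.0000 = -2238.5000
edge 2: (16,6)→(19,7)  cross = 16·7 − 19·6 = -2.0000; (r_i+r_j)·cross = 35·-2.0000 = -70.0000
edge 3: (19,7)→(19,37.5)  cross = 19·37.5 − 19·7 = 579.5000; (r_i+r_j)·cross = 38·579.5000 = 22021.0000
edge 4: (19,37.5)→(12,35)  cross = 19·35 − 12·37.5 = 215.0000; (r_i+r_j)·cross = 31·215.0000 = 6665.0000
edge 5: (12,35)→(1,15)  cross = 12·15 − 1·35 = 145.0000; (r_i+r_j)·cross = 13·145.0000 = 1885.0000
Σcross = 787.5000 → A = |Σcross|/2 = 393.7500 mm²
Σ(r_i+r_j)·cross = 28161.0000 → first moment M = |Σ|/6 = 4693.5000
R_c = M/A = 4693.5000/393.7500 = 11.9200 mm
θ = 122° = 2.129302 rad
V = θ·R_c·A = 2.129302·11.9200·393.7500 = 9993.877 mm³

Volume = 9993.877 mm³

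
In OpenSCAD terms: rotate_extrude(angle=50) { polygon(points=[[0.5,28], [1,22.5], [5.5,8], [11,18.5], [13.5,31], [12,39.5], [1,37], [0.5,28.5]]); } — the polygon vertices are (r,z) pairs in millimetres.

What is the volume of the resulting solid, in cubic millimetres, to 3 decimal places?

Profile (r,z), 8 vertices: (0.5,28) (1,22.5) (5.5,8) (11,18.5) (13.5,31) (12,39.5) (1,37) (0.5,28.5)
edge 0: (0.5,28)→(1,22.5)  cross = 0.5·22.5 − 1·28 = -16.7500; (r_i+r_j)·cross = 1.5·-16.7500 = -25.1250
edge 1: (1,22.5)→(5.5,8)  cross = 1·8 − 5.5·22.5 = -115.7500; (r_i+r_j)·cross = 6.5·-115.7500 = -752.3750
edge 2: (5.5,8)→(11,18.5)  cross = 5.5·18.5 − 11·8 = 13.7500; (r_i+r_j)·cross = 16.5·13.7500 = 226.8750
edge 3: (11,18.5)→(13.5,31)  cross = 11·31 − 13.5·18.5 = 91.2500; (r_i+r_j)·cross = 24.5·91.2500 = 2235.6250
edge 4: (13.5,31)→(12,39.5)  cross = 13.5·39.5 − 12·31 = 161.2500; (r_i+r_j)·cross = 25.5·161.2500 = 4111.8750
edge 5: (12,39.5)→(1,37)  cross = 12·37 − 1·39.5 = 404.5000; (r_i+r_j)·cross = 13·404.5000 = 5258.5000
edge 6: (1,37)→(0.5,28.5)  cross = 1·28.5 − 0.5·37 = 10.0000; (r_i+r_j)·cross = 1.5·10.0000 = 15.0000
edge 7: (0.5,28.5)→(0.5,28)  cross = 0.5·28 − 0.5·28.5 = -0.2500; (r_i+r_j)·cross = 1·-0.2500 = -0.2500
Σcross = 548.0000 → A = |Σcross|/2 = 274.0000 mm²
Σ(r_i+r_j)·cross = 11070.1250 → first moment M = |Σ|/6 = 1845.0208
R_c = M/A = 1845.0208/274.0000 = 6.7337 mm
θ = 50° = 0.872665 rad
V = θ·R_c·A = 0.872665·6.7337·274.0000 = 1610.084 mm³

Volume = 1610.084 mm³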